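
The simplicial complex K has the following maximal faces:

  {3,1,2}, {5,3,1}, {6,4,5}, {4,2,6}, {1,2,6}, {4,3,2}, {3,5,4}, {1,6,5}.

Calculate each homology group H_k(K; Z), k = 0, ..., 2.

H_0 = Z,  H_1 = 0,  H_2 = Z.

Take the total order 1 < 2 < 3 < 4 < 5 < 6 on the vertex set. Then K (dimension 2) consists of the simplices:

  0-simplices (6): [1], [2], [3], [4], [5], [6]
  1-simplices (12): [1,2], [1,3], [1,5], [1,6], [2,3], [2,4], [2,6], [3,4], [3,5], [4,5], [4,6], [5,6]
  2-simplices (8): [1,2,3], [1,2,6], [1,3,5], [1,5,6], [2,3,4], [2,4,6], [3,4,5], [4,5,6]

Hence C_0 ≅ Z^6, C_1 ≅ Z^12, C_2 ≅ Z^8.

The boundary map ∂_1: C_1 → C_0 is given by ∂[p,q] = [q] − [p]. For instance
  ∂[3,4] = [4] − [3].
The resulting 6×12 matrix has rank 5, and its Smith normal form has invariant factors (1,1,1,1,1).

Boundary ∂_2: C_2 → C_1 sends each 2-simplex [p,q,r] to [q,r] − [p,r] + [p,q]. For instance
  ∂[1,3,5] = [3,5] − [1,5] + [1,3],
  ∂[2,4,6] = [4,6] − [2,6] + [2,4].
The 12×8 boundary matrix has rank 7 and Smith normal form diag(1,1,1,1,1,1,1).

From H_k ≅ ker(∂_k) / im(∂_{k+1}) we obtain:

  H_0: rank C_0 − rank ∂_1 = 6 − 5 = 1, and the invariant factors of ∂_1 are all 1, so H_0 ≅ Z.
  H_1: rank ker ∂_1 − rank ∂_2 = (12 − 5) − 7 = 0, and the invariant factors of ∂_2 are all 1, so H_1 ≅ 0.
  H_2: rank ker ∂_2 − rank ∂_3 = (8 − 7) − 0 = 1, and there is no ∂_3, so H_2 ≅ Z.

(K is a triangulation of the 2-sphere S^2.)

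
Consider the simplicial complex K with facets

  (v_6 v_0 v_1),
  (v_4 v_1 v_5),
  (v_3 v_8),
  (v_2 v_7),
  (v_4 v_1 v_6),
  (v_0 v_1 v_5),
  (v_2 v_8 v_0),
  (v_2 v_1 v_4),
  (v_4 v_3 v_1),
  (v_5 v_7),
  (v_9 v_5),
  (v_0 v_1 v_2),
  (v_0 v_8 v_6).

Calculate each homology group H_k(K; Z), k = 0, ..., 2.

H_0 ≅ Z,  H_1 ≅ Z^2,  H_2 = 0.

We work with the vertex ordering v_0 < v_1 < v_2 < v_3 < v_4 < v_5 < v_6 < v_7 < v_8 < v_9. The simplices of K, each written with vertices in increasing order, are:

  0-simplices (10): [v_0], [v_1], [v_2], [v_3], [v_4], [v_5], [v_6], [v_7], [v_8], [v_9]
  1-simplices (20): (20 of them)
  2-simplices (9): [v_0,v_1,v_2], [v_0,v_1,v_5], [v_0,v_1,v_6], [v_0,v_2,v_8], [v_0,v_6,v_8], [v_1,v_2,v_4], [v_1,v_3,v_4], [v_1,v_4,v_5], [v_1,v_4,v_6]

so the chain groups are C_0 ≅ Z^10, C_1 ≅ Z^20, C_2 ≅ Z^9.

∂_1: C_1 → C_0 sends each edge [p,q] (with p < q) to q − p. For instance
  ∂[v_0,v_2] = [v_2] − [v_0].
The 10×20 boundary matrix has rank 9 and Smith normal form diag(1,1,1,1,1,1,1,1,1).

The boundary map ∂_2: C_2 → C_1 maps a triangle to the signed sum of its edges. For instance
  ∂[v_0,v_1,v_5] = [v_1,v_5] − [v_0,v_5] + [v_0,v_1],
  ∂[v_1,v_4,v_5] = [v_4,v_5] − [v_1,v_5] + [v_1,v_4].
As a 20×9 matrix over Z this has rank 9, with invariant factors (1,1,1,1,1,1,1,1,1).

Reading off H_k = ker ∂_k / im ∂_{k+1}:

  H_0: rank C_0 − rank ∂_1 = 10 − 9 = 1, and the invariant factors of ∂_1 are all 1, so H_0 ≅ Z.
  H_1: rank ker ∂_1 − rank ∂_2 = (20 − 9) − 9 = 2, and the invariant factors of ∂_2 are all 1, so H_1 ≅ Z^2.
  H_2: rank ker ∂_2 − rank ∂_3 = (9 − 9) − 0 = 0, and there is no ∂_3, so H_2 ≅ 0.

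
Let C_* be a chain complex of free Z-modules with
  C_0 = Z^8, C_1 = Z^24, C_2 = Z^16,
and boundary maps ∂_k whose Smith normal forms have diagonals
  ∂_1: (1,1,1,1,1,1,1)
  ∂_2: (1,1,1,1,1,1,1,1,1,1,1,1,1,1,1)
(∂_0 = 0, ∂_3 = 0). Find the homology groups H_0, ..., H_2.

H_0: b_0 = 8 − 0 − 7 = 1; torsion from ∂_1 factors > 1: none. So H_0 ≅ Z.
H_1: b_1 = 24 − 7 − 15 = 2; torsion from ∂_2 factors > 1: none. So H_1 ≅ Z^2.
H_2: b_2 = 16 − 15 − 0 = 1; torsion from ∂_3 factors > 1: none. So H_2 ≅ Z.

H_0 ≅ Z,  H_1 ≅ Z^2,  H_2 ≅ Z.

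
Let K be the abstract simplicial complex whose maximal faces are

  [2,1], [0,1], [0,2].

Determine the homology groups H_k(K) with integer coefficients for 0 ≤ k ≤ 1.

Fix the vertex order 0 < 1 < 2 and write every simplex with vertices in increasing order. Then dim K = 1 and the simplices of K are:

  0-simplices (3): [0], [1], [2]
  1-simplices (3): [0,1], [0,2], [1,2]

so the chain groups are C_0 ≅ Z^3, C_1 ≅ Z^3.

Boundary ∂_1: C_1 → C_0 maps an edge to its endpoints' difference, ∂[p,q] = q − p.
As a 3×3 matrix over Z this has rank 2, with invariant factors (1,1).

Now H_k = ker ∂_k / im ∂_{k+1}, so:

  H_0: rank C_0 − rank ∂_1 = 3 − 2 = 1, and the invariant factors of ∂_1 are all 1, so H_0 ≅ Z.
  H_1: rank ker ∂_1 − rank ∂_2 = (3 − 2) − 0 = 1, and there is no ∂_2, so H_1 ≅ Z.

As a check, the Euler characteristic is 3 − 3 = 0, which agrees with 1 − 1 = 0.

H_0 ≅ Z,  H_1 ≅ Z.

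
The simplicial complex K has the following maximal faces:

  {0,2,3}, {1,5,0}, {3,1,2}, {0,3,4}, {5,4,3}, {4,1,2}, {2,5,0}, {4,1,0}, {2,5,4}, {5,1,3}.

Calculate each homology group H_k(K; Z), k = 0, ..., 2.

H_0 ≅ Z,  H_1 ≅ Z/2Z,  H_2 = 0.

K has 6 vertices, 15 edges, 10 triangles.
rank ∂_0 = 0, rank ∂_1 = 5 ⇒ b_0 = 6 − 0 − 5 = 1; all invariant factors of ∂_1 are 1 so no torsion. So H_0 = Z.
rank ∂_1 = 5, rank ∂_2 = 10 ⇒ b_1 = 15 − 5 − 10 = 0; ∂_2 has invariant factor(s) [2] giving torsion. So H_1 = Z/2Z.
rank ∂_2 = 10, rank ∂_3 = 0 ⇒ b_2 = 10 − 10 − 0 = 0. So H_2 = 0.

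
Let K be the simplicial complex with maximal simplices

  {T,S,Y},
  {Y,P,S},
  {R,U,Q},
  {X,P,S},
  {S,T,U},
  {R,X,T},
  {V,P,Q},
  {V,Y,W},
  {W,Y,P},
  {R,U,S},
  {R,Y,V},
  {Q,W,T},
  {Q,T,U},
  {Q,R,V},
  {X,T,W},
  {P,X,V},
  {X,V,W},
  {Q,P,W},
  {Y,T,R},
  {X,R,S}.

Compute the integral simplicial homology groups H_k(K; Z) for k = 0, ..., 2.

Order the vertices as P < Q < R < S < T < U < V < W < X < Y. Listing each simplex with vertices in this order, K has dimension 2 with simplices:

  0-simplices (10): P, Q, R, S, T, U, V, W, X, Y
  1-simplices (30): PQ, PS, PV, PW, PX, PY, QR, QT, QU, QV, QW, RS, RT, RU, RV, RX, RY, ST, SU, SX, SY, TU, TW, TX, TY, VW, VX, VY, WX, WY
  2-simplices (20): PQV, PQW, PSX, PSY, PVX, PWY, QRU, QRV, QTU, QTW, RSU, RSX, RTX, RTY, RVY, STU, STY, TWX, VWX, VWY

Hence C_0 ≅ Z^10, C_1 ≅ Z^30, C_2 ≅ Z^20.

∂_1: C_1 → C_0 sends each edge [p,q] (with p < q) to q − p.
The resulting 10×30 matrix has rank 9, and its Smith normal form has invariant factors (1,1,1,1,1,1,1,1,1).

∂_2: C_2 → C_1 sends each 2-simplex [p,q,r] to [q,r] − [p,r] + [p,q]. For instance
  ∂STY = TY − SY + ST,
  ∂PVX = VX − PX + PV.
This gives a 30×20 integer matrix of rank 20; reducing to Smith normal form yields diagonal entries (1,1,1,1,1,1,1,1,1,1,1,1,1,1,1,1,1,1,1,2).

Reading off H_k = ker ∂_k / im ∂_{k+1}:

  H_0: rank C_0 − rank ∂_1 = 10 − 9 = 1, and the invariant factors of ∂_1 are all 1, so H_0 = Z.
  H_1: rank ker ∂_1 − rank ∂_2 = (30 − 9) − 20 = 1, and ∂_2 has invariant factor 2 > 1, so H_1 = Z ⊕ Z/2.
  H_2: rank ker ∂_2 − rank ∂_3 = (20 − 20) − 0 = 0, and there is no ∂_3, so H_2 = 0.

As a check, the Euler characteristic is 10 − 30 + 20 = 0, which agrees with 1 − 1 + 0 = 0.

H_0 = Z,  H_1 = Z ⊕ Z/2,  H_2 = 0.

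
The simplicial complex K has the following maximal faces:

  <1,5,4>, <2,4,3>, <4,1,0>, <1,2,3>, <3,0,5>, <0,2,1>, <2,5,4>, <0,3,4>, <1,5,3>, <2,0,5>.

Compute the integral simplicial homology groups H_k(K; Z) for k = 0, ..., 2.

H_0 ≅ Z,  H_1 ≅ Z/2Z,  H_2 = 0.

Order the vertices as 0 < 1 < 2 < 3 < 4 < 5. Listing each simplex with vertices in this order, K has dimension 2 with simplices:

  0-simplices (6): [0], [1], [2], [3], [4], [5]
  1-simplices (15): [0,1], [0,2], [0,3], [0,4], [0,5], [1,2], [1,3], [1,4], [1,5], [2,3], [2,4], [2,5], [3,4], [3,5], [4,5]
  2-simplices (10): [0,1,2], [0,1,4], [0,2,5], [0,3,4], [0,3,5], [1,2,3], [1,3,5], [1,4,5], [2,3,4], [2,4,5]

Hence C_0 ≅ Z^6, C_1 ≅ Z^15, C_2 ≅ Z^10.

The boundary map ∂_1: C_1 → C_0 sends each edge [p,q] (with p < q) to q − p.
The resulting 6×15 matrix has rank 5, and its Smith normal form has invariant factors (1,1,1,1,1).

Boundary ∂_2: C_2 → C_1 acts by ∂[p,q,r] = [q,r] − [p,r] + [p,q]. For instance
  ∂[1,4,5] = [4,5] − [1,5] + [1,4],
  ∂[0,2,5] = [2,5] − [0,5] + [0,2].
The resulting 15×10 matrix has rank 10, and its Smith normal form has invariant factors (1,1,1,1,1,1,1,1,1,2).

Now H_k = ker ∂_k / im ∂_{k+1}, so:

  H_0: rank C_0 − rank ∂_1 = 6 − 5 = 1, and the invariant factors of ∂_1 are all 1, so H_0 = Z.
  H_1: rank ker ∂_1 − rank ∂_2 = (15 − 5) − 10 = 0, and ∂_2 has invariant factor 2 > 1, so H_1 = Z/2Z.
  H_2: rank ker ∂_2 − rank ∂_3 = (10 − 10) − 0 = 0, and there is no ∂_3, so H_2 = 0.

As a check, the Euler characteristic is 6 − 15 + 10 = 1, which agrees with 1 − 0 + 0 = 1.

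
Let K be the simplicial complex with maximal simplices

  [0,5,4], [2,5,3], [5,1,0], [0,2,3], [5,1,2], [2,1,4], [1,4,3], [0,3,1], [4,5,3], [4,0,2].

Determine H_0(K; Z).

H_0 = Z.

Order the vertices as 0 < 1 < 2 < 3 < 4 < 5. Listing each simplex with vertices in this order, K has dimension 2 with simplices:

  0-simplices (6): [0], [1], [2], [3], [4], [5]
  1-simplices (15): [0,1], [0,2], [0,3], [0,4], [0,5], [1,2], [1,3], [1,4], [1,5], [2,3], [2,4], [2,5], [3,4], [3,5], [4,5]
  2-simplices (10): [0,1,3], [0,1,5], [0,2,3], [0,2,4], [0,4,5], [1,2,4], [1,2,5], [1,3,4], [2,3,5], [3,4,5]

Hence C_0 ≅ Z^6, C_1 ≅ Z^15, C_2 ≅ Z^10.

Boundary ∂_1: C_1 → C_0 sends each edge [p,q] (with p < q) to q − p. For instance
  ∂[2,5] = [5] − [2].
The resulting 6×15 matrix has rank 5, and its Smith normal form has invariant factors (1,1,1,1,1).

Boundary ∂_2: C_2 → C_1 maps a triangle to the signed sum of its edges. For instance
  ∂[2,3,5] = [3,5] − [2,5] + [2,3],
  ∂[0,2,4] = [2,4] − [0,4] + [0,2].
The resulting 15×10 matrix has rank 10, and its Smith normal form has invariant factors (1,1,1,1,1,1,1,1,1,2).

Now H_k = ker ∂_k / im ∂_{k+1}, so:

  H_0: rank C_0 − rank ∂_1 = 6 − 5 = 1, and the invariant factors of ∂_1 are all 1, so H_0 = Z.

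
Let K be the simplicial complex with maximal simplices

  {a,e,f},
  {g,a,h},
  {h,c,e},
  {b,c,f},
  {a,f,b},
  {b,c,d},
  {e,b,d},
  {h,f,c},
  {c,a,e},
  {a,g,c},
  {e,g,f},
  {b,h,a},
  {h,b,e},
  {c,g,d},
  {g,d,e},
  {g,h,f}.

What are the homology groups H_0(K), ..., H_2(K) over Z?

Take the total order a < b < c < d < e < f < g < h on the vertex set. Then K (dimension 2) consists of the simplices:

  0-simplices (8): a, b, c, d, e, f, g, h
  1-simplices (24): ab, ac, ae, af, ag, ah, bc, bd, be, bf, bh, cd, ce, cf, cg, ch, de, dg, ef, eg, eh, fg, fh, gh
  2-simplices (16): abf, abh, ace, acg, aef, agh, bcd, bcf, bde, beh, cdg, ceh, cfh, deg, efg, fgh

giving chain groups C_0 ≅ Z^8, C_1 ≅ Z^24, C_2 ≅ Z^16.

∂_1: C_1 → C_0 is given by ∂[p,q] = [q] − [p].
As a 8×24 matrix over Z this has rank 7, with invariant factors (1,1,1,1,1,1,1).

∂_2: C_2 → C_1 maps a triangle to the signed sum of its edges. For instance
  ∂bcd = cd − bd + bc,
  ∂acg = cg − ag + ac.
This gives a 24×16 integer matrix of rank 15; reducing to Smith normal form yields diagonal entries (1,1,1,1,1,1,1,1,1,1,1,1,1,1,1).

Reading off H_k = ker ∂_k / im ∂_{k+1}:

  H_0: rank C_0 − rank ∂_1 = 8 − 7 = 1, and the invariant factors of ∂_1 are all 1, so H_0 = Z.
  H_1: rank ker ∂_1 − rank ∂_2 = (24 − 7) − 15 = 2, and the invariant factors of ∂_2 are all 1, so H_1 = Z^2.
  H_2: rank ker ∂_2 − rank ∂_3 = (16 − 15) − 0 = 1, and there is no ∂_3, so H_2 = Z.

H_0 = Z,  H_1 = Z^2,  H_2 = Z.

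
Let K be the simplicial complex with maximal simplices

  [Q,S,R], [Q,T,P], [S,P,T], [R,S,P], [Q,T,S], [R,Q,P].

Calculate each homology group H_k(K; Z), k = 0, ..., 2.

H_0 = Z,  H_1 = 0,  H_2 = Z.

We work with the vertex ordering P < Q < R < S < T. The simplices of K, each written with vertices in increasing order, are:

  0-simplices (5): P, Q, R, S, T
  1-simplices (9): PQ, PR, PS, PT, QR, QS, QT, RS, ST
  2-simplices (6): PQR, PQT, PRS, PST, QRS, QST

so the chain groups are C_0 ≅ Z^5, C_1 ≅ Z^9, C_2 ≅ Z^6.

The boundary map ∂_1: C_1 → C_0 maps an edge to its endpoints' difference, ∂[p,q] = q − p.
The resulting 5×9 matrix has rank 4, and its Smith normal form has invariant factors (1,1,1,1).

Boundary ∂_2: C_2 → C_1 acts by ∂[p,q,r] = [q,r] − [p,r] + [p,q]. For instance
  ∂PST = ST − PT + PS,
  ∂PRS = RS − PS + PR.
As a 9×6 matrix over Z this has rank 5, with invariant factors (1,1,1,1,1).

Computing H_k = (kernel of ∂_k) / (image of ∂_{k+1}):

  H_0: rank C_0 − rank ∂_1 = 5 − 4 = 1, and the invariant factors of ∂_1 are all 1, so H_0 ≅ Z.
  H_1: rank ker ∂_1 − rank ∂_2 = (9 − 4) − 5 = 0, and the invariant factors of ∂_2 are all 1, so H_1 ≅ 0.
  H_2: rank ker ∂_2 − rank ∂_3 = (6 − 5) − 0 = 1, and there is no ∂_3, so H_2 ≅ Z.

(K is a triangulation of the 2-sphere S^2.)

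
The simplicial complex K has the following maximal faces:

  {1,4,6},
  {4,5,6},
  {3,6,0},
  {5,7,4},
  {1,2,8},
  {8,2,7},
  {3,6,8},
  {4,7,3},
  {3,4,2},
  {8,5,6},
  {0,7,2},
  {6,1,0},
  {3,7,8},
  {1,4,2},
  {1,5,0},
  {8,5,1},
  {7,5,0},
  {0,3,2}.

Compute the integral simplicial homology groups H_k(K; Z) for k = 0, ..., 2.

We work with the vertex ordering 0 < 1 < 2 < 3 < 4 < 5 < 6 < 7 < 8. The simplices of K, each written with vertices in increasing order, are:

  0-simplices (9): [0], [1], [2], [3], [4], [5], [6], [7], [8]
  1-simplices (27): (27 of them)
  2-simplices (18): [0,1,5], [0,1,6], [0,2,3], [0,2,7], [0,3,6], [0,5,7], [1,2,4], [1,2,8], [1,4,6], [1,5,8], [2,3,4], [2,7,8], [3,4,7], [3,6,8], [3,7,8], [4,5,6], [4,5,7], [5,6,8]

so the chain groups are C_0 ≅ Z^9, C_1 ≅ Z^27, C_2 ≅ Z^18.

The boundary map ∂_1: C_1 → C_0 sends each edge [p,q] (with p < q) to q − p. For instance
  ∂[1,2] = [2] − [1].
The 9×27 boundary matrix has rank 8 and Smith normal form diag(1,1,1,1,1,1,1,1).

The boundary map ∂_2: C_2 → C_1 sends each 2-simplex [p,q,r] to [q,r] − [p,r] + [p,q]. For instance
  ∂[0,2,3] = [2,3] − [0,3] + [0,2],
  ∂[0,1,6] = [1,6] − [0,6] + [0,1].
The resulting 27×18 matrix has rank 18, and its Smith normal form has invariant factors (1,1,1,1,1,1,1,1,1,1,1,1,1,1,1,1,1,2).

Computing H_k = (kernel of ∂_k) / (image of ∂_{k+1}):

  H_0: rank C_0 − rank ∂_1 = 9 − 8 = 1, and the invariant factors of ∂_1 are all 1, so H_0 = Z.
  H_1: rank ker ∂_1 − rank ∂_2 = (27 − 8) − 18 = 1, and ∂_2 has invariant factor 2 > 1, so H_1 = Z ⊕ Z_2.
  H_2: rank ker ∂_2 − rank ∂_3 = (18 − 18) − 0 = 0, and there is no ∂_3, so H_2 = 0.

(K is a triangulation of the Klein bottle.)

H_0 ≅ Z,  H_1 ≅ Z ⊕ Z_2,  H_2 = 0.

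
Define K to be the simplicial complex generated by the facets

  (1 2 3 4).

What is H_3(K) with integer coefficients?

H_3 ≅ 0.

Fix the vertex order 1 < 2 < 3 < 4 and write every simplex with vertices in increasing order. Then dim K = 3 and the simplices of K are:

  0-simplices (4): [1], [2], [3], [4]
  1-simplices (6): [1,2], [1,3], [1,4], [2,3], [2,4], [3,4]
  2-simplices (4): [1,2,3], [1,2,4], [1,3,4], [2,3,4]
  3-simplices (1): [1,2,3,4]

so the chain groups are C_0 ≅ Z^4, C_1 ≅ Z^6, C_2 ≅ Z^4, C_3 ≅ Z^1.

Boundary ∂_1: C_1 → C_0 is given by ∂[p,q] = [q] − [p].
The resulting 4×6 matrix has rank 3, and its Smith normal form has invariant factors (1,1,1).

The boundary map ∂_2: C_2 → C_1 maps a triangle to the signed sum of its edges. For instance
  ∂[2,3,4] = [3,4] − [2,4] + [2,3],
  ∂[1,3,4] = [3,4] − [1,4] + [1,3].
The 6×4 boundary matrix has rank 3 and Smith normal form diag(1,1,1).

Boundary ∂_3: C_3 → C_2 sends each 3-simplex σ to the alternating sum Σ_i (−1)^i (σ with its i-th vertex removed). For instance
  ∂[1,2,3,4] = [2,3,4] − [1,3,4] + [1,2,4] − [1,2,3].
The resulting 4×1 matrix has rank 1, and its Smith normal form has invariant factors (1).

Now H_k = ker ∂_k / im ∂_{k+1}, so:

  H_3: rank ker ∂_3 − rank ∂_4 = (1 − 1) − 0 = 0, and there is no ∂_4, so H_3 ≅ 0.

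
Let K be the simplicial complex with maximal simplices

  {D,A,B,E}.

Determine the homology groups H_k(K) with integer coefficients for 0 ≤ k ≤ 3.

H_0 ≅ Z,  H_1 = 0,  H_2 = 0,  H_3 = 0.

Fix the vertex order A < B < D < E and write every simplex with vertices in increasing order. Then dim K = 3 and the simplices of K are:

  0-simplices (4): A, B, D, E
  1-simplices (6): AB, AD, AE, BD, BE, DE
  2-simplices (4): ABD, ABE, ADE, BDE
  3-simplices (1): ABDE

giving chain groups C_0 ≅ Z^4, C_1 ≅ Z^6, C_2 ≅ Z^4, C_3 ≅ Z^1.

∂_1: C_1 → C_0 maps an edge to its endpoints' difference, ∂[p,q] = q − p.
This gives a 4×6 integer matrix of rank 3; reducing to Smith normal form yields diagonal entries (1,1,1).

∂_2: C_2 → C_1 maps a triangle to the signed sum of its edges. For instance
  ∂ADE = DE − AE + AD,
  ∂ABE = BE − AE + AB.
This gives a 6×4 integer matrix of rank 3; reducing to Smith normal form yields diagonal entries (1,1,1).

The boundary map ∂_3: C_3 → C_2 sends each 3-simplex σ to the alternating sum Σ_i (−1)^i (σ with its i-th vertex removed). For instance
  ∂ABDE = BDE − ADE + ABE − ABD.
This gives a 4×1 integer matrix of rank 1; reducing to Smith normal form yields diagonal entries (1).

Computing H_k = (kernel of ∂_k) / (image of ∂_{k+1}):

  H_0: rank C_0 − rank ∂_1 = 4 − 3 = 1, and the invariant factors of ∂_1 are all 1, so H_0 ≅ Z.
  H_1: rank ker ∂_1 − rank ∂_2 = (6 − 3) − 3 = 0, and the invariant factors of ∂_2 are all 1, so H_1 ≅ 0.
  H_2: rank ker ∂_2 − rank ∂_3 = (4 − 3) − 1 = 0, and the invariant factors of ∂_3 are all 1, so H_2 ≅ 0.
  H_3: rank ker ∂_3 − rank ∂_4 = (1 − 1) − 0 = 0, and there is no ∂_4, so H_3 ≅ 0.

(K is a triangulation of the 3-simplex.)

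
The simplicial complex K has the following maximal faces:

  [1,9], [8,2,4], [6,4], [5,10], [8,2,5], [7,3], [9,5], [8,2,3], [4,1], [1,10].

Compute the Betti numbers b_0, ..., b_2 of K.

b_0 = 1, b_1 = 2, b_2 = 0.

Take the total order 1 < 2 < 3 < 4 < 5 < 6 < 7 < 8 < 9 < 10 on the vertex set. Then K (dimension 2) consists of the simplices:

  0-simplices (10): [1], [2], [3], [4], [5], [6], [7], [8], [9], [10]
  1-simplices (14): [1,4], [1,9], [1,10], [2,3], [2,4], [2,5], [2,8], [3,7], [3,8], [4,6], [4,8], [5,8], [5,9], [5,10]
  2-simplices (3): [2,3,8], [2,4,8], [2,5,8]

Hence C_0 ≅ Z^10, C_1 ≅ Z^14, C_2 ≅ Z^3.

∂_1: C_1 → C_0 sends each edge [p,q] (with p < q) to q − p. For instance
  ∂[2,8] = [8] − [2].
As a 10×14 matrix over Z this has rank 9, with invariant factors (1,1,1,1,1,1,1,1,1).

The boundary map ∂_2: C_2 → C_1 maps a triangle to the signed sum of its edges. For instance
  ∂[2,4,8] = [4,8] − [2,8] + [2,4],
  ∂[2,3,8] = [3,8] − [2,8] + [2,3].
The 14×3 boundary matrix has rank 3 and Smith normal form diag(1,1,1).

From H_k ≅ ker(∂_k) / im(∂_{k+1}) we obtain:

  H_0: rank C_0 − rank ∂_1 = 10 − 9 = 1, and the invariant factors of ∂_1 are all 1, so H_0 = Z.
  H_1: rank ker ∂_1 − rank ∂_2 = (14 − 9) − 3 = 2, and the invariant factors of ∂_2 are all 1, so H_1 = Z^2.
  H_2: rank ker ∂_2 − rank ∂_3 = (3 − 3) − 0 = 0, and there is no ∂_3, so H_2 = 0.

As a check, the Euler characteristic is 10 − 14 + 3 = -1, which agrees with 1 − 2 + 0 = -1.

Hence the Betti numbers are b_0 = 1, b_1 = 2, b_2 = 0.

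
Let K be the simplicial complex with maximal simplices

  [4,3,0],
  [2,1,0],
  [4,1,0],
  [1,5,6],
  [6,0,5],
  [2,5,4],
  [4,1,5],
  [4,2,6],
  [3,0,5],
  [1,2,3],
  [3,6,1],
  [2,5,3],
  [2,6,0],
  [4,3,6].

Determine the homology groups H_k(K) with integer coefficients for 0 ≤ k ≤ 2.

H_0 ≅ Z,  H_1 ≅ Z^2,  H_2 ≅ Z.

Fix the vertex order 0 < 1 < 2 < 3 < 4 < 5 < 6 and write every simplex with vertices in increasing order. Then dim K = 2 and the simplices of K are:

  0-simplices (7): [0], [1], [2], [3], [4], [5], [6]
  1-simplices (21): [0,1], [0,2], [0,3], [0,4], [0,5], [0,6], [1,2], [1,3], [1,4], [1,5], [1,6], [2,3], [2,4], [2,5], [2,6], [3,4], [3,5], [3,6], [4,5], [4,6], [5,6]
  2-simplices (14): [0,1,2], [0,1,4], [0,2,6], [0,3,4], [0,3,5], [0,5,6], [1,2,3], [1,3,6], [1,4,5], [1,5,6], [2,3,5], [2,4,5], [2,4,6], [3,4,6]

giving chain groups C_0 ≅ Z^7, C_1 ≅ Z^21, C_2 ≅ Z^14.

Boundary ∂_1: C_1 → C_0 is given by ∂[p,q] = [q] − [p].
This gives a 7×21 integer matrix of rank 6; reducing to Smith normal form yields diagonal entries (1,1,1,1,1,1).

Boundary ∂_2: C_2 → C_1 acts by ∂[p,q,r] = [q,r] − [p,r] + [p,q]. For instance
  ∂[0,1,2] = [1,2] − [0,2] + [0,1],
  ∂[1,2,3] = [2,3] − [1,3] + [1,2].
The 21×14 boundary matrix has rank 13 and Smith normal form diag(1,1,1,1,1,1,1,1,1,1,1,1,1).

Computing H_k = (kernel of ∂_k) / (image of ∂_{k+1}):

  H_0: rank C_0 − rank ∂_1 = 7 − 6 = 1, and the invariant factors of ∂_1 are all 1, so H_0 = Z.
  H_1: rank ker ∂_1 − rank ∂_2 = (21 − 6) − 13 = 2, and the invariant factors of ∂_2 are all 1, so H_1 = Z^2.
  H_2: rank ker ∂_2 − rank ∂_3 = (14 − 13) − 0 = 1, and there is no ∂_3, so H_2 = Z.

(K is a triangulation of the torus T^2.)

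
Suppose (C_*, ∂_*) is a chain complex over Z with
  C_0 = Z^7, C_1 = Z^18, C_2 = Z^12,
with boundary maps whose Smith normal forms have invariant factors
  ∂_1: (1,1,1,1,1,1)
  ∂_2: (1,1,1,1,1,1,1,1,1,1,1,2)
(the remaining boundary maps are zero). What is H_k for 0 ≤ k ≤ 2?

H_0 ≅ Z,  H_1 ≅ Z/2Z,  H_2 = 0.

H_0: b_0 = 7 − 0 − 6 = 1; torsion from ∂_1 factors > 1: none. So H_0 ≅ Z.
H_1: b_1 = 18 − 6 − 12 = 0; torsion from ∂_2 factors > 1: [2]. So H_1 ≅ Z/2Z.
H_2: b_2 = 12 − 12 − 0 = 0; torsion from ∂_3 factors > 1: none. So H_2 ≅ 0.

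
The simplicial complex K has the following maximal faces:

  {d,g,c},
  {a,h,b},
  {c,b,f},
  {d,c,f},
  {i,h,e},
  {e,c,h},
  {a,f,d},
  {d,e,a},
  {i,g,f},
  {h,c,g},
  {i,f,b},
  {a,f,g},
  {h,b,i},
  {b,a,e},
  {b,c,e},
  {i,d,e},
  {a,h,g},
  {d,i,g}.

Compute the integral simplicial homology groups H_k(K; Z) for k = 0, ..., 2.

H_0 ≅ Z,  H_1 ≅ Z × Z/2,  H_2 = 0.

Fix the vertex order a < b < c < d < e < f < g < h < i and write every simplex with vertices in increasing order. Then dim K = 2 and the simplices of K are:

  0-simplices (9): a, b, c, d, e, f, g, h, i
  1-simplices (27): ab, ad, ae, af, ag, ah, bc, be, bf, bh, bi, cd, ce, cf, cg, ch, de, df, dg, di, eh, ei, fg, fi, gh, gi, hi
  2-simplices (18): abe, abh, ade, adf, afg, agh, bce, bcf, bfi, bhi, cdf, cdg, ceh, cgh, dei, dgi, ehi, fgi

Hence C_0 ≅ Z^9, C_1 ≅ Z^27, C_2 ≅ Z^18.

Boundary ∂_1: C_1 → C_0 sends each edge [p,q] (with p < q) to q − p. For instance
  ∂di = i − d.
This gives a 9×27 integer matrix of rank 8; reducing to Smith normal form yields diagonal entries (1,1,1,1,1,1,1,1).

Boundary ∂_2: C_2 → C_1 sends each 2-simplex [p,q,r] to [q,r] − [p,r] + [p,q]. For instance
  ∂agh = gh − ah + ag,
  ∂dei = ei − di + de.
The 27×18 boundary matrix has rank 18 and Smith normal form diag(1,1,1,1,1,1,1,1,1,1,1,1,1,1,1,1,1,2).

Computing H_k = (kernel of ∂_k) / (image of ∂_{k+1}):

  H_0: rank C_0 − rank ∂_1 = 9 − 8 = 1, and the invariant factors of ∂_1 are all 1, so H_0 = Z.
  H_1: rank ker ∂_1 − rank ∂_2 = (27 − 8) − 18 = 1, and ∂_2 has invariant factor 2 > 1, so H_1 = Z × Z/2.
  H_2: rank ker ∂_2 − rank ∂_3 = (18 − 18) − 0 = 0, and there is no ∂_3, so H_2 = 0.

As a check, the Euler characteristic is 9 − 27 + 18 = 0, which agrees with 1 − 1 + 0 = 0.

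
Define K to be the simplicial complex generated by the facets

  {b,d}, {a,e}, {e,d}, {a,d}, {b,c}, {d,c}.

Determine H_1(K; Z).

H_1 = Z^2.

Take the total order a < b < c < d < e on the vertex set. Then K (dimension 1) consists of the simplices:

  0-simplices (5): a, b, c, d, e
  1-simplices (6): ad, ae, bc, bd, cd, de

so the chain groups are C_0 ≅ Z^5, C_1 ≅ Z^6.

Boundary ∂_1: C_1 → C_0 sends each edge [p,q] (with p < q) to q − p.
The resulting 5×6 matrix has rank 4, and its Smith normal form has invariant factors (1,1,1,1).

Now H_k = ker ∂_k / im ∂_{k+1}, so:

  H_1: rank ker ∂_1 − rank ∂_2 = (6 − 4) − 0 = 2, and there is no ∂_2, so H_1 = Z^2.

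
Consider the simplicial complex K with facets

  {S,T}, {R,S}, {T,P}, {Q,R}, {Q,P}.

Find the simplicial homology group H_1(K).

H_1 ≅ Z.

We work with the vertex ordering P < Q < R < S < T. The simplices of K, each written with vertices in increasing order, are:

  0-simplices (5): P, Q, R, S, T
  1-simplices (5): PQ, PT, QR, RS, ST

giving chain groups C_0 ≅ Z^5, C_1 ≅ Z^5.

The boundary map ∂_1: C_1 → C_0 sends each edge [p,q] (with p < q) to q − p. For instance
  ∂QR = R − Q.
As a 5×5 matrix over Z this has rank 4, with invariant factors (1,1,1,1).

Now H_k = ker ∂_k / im ∂_{k+1}, so:

  H_1: rank ker ∂_1 − rank ∂_2 = (5 − 4) − 0 = 1, and there is no ∂_2, so H_1 = Z.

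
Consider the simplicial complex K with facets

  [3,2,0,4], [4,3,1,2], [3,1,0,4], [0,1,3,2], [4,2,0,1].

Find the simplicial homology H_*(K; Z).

H_0 = Z,  H_1 = 0,  H_2 = 0,  H_3 = Z.

Fix the vertex order 0 < 1 < 2 < 3 < 4 and write every simplex with vertices in increasing order. Then dim K = 3 and the simplices of K are:

  0-simplices (5): [0], [1], [2], [3], [4]
  1-simplices (10): [0,1], [0,2], [0,3], [0,4], [1,2], [1,3], [1,4], [2,3], [2,4], [3,4]
  2-simplices (10): [0,1,2], [0,1,3], [0,1,4], [0,2,3], [0,2,4], [0,3,4], [1,2,3], [1,2,4], [1,3,4], [2,3,4]
  3-simplices (5): [0,1,2,3], [0,1,2,4], [0,1,3,4], [0,2,3,4], [1,2,3,4]

Hence C_0 ≅ Z^5, C_1 ≅ Z^10, C_2 ≅ Z^10, C_3 ≅ Z^5.

Boundary ∂_1: C_1 → C_0 sends each edge [p,q] (with p < q) to q − p.
The resulting 5×10 matrix has rank 4, and its Smith normal form has invariant factors (1,1,1,1).

Boundary ∂_2: C_2 → C_1 maps a triangle to the signed sum of its edges. For instance
  ∂[0,1,2] = [1,2] − [0,2] + [0,1],
  ∂[1,2,4] = [2,4] − [1,4] + [1,2].
The 10×10 boundary matrix has rank 6 and Smith normal form diag(1,1,1,1,1,1).

The boundary map ∂_3: C_3 → C_2 sends each 3-simplex σ to the alternating sum Σ_i (−1)^i (σ with its i-th vertex removed). For instance
  ∂[0,2,3,4] = [2,3,4] − [0,3,4] + [0,2,4] − [0,2,3],
  ∂[1,2,3,4] = [2,3,4] − [1,3,4] + [1,2,4] − [1,2,3].
The resulting 10×5 matrix has rank 4, and its Smith normal form has invariant factors (1,1,1,1).

From H_k ≅ ker(∂_k) / im(∂_{k+1}) we obtain:

  H_0: rank C_0 − rank ∂_1 = 5 − 4 = 1, and the invariant factors of ∂_1 are all 1, so H_0 ≅ Z.
  H_1: rank ker ∂_1 − rank ∂_2 = (10 − 4) − 6 = 0, and the invariant factors of ∂_2 are all 1, so H_1 ≅ 0.
  H_2: rank ker ∂_2 − rank ∂_3 = (10 − 6) − 4 = 0, and the invariant factors of ∂_3 are all 1, so H_2 ≅ 0.
  H_3: rank ker ∂_3 − rank ∂_4 = (5 − 4) − 0 = 1, and there is no ∂_4, so H_3 ≅ Z.

(K is a triangulation of the 3-sphere S^3.)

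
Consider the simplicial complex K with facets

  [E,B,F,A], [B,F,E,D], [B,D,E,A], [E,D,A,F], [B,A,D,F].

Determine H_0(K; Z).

We work with the vertex ordering A < B < D < E < F. The simplices of K, each written with vertices in increasing order, are:

  0-simplices (5): A, B, D, E, F
  1-simplices (10): AB, AD, AE, AF, BD, BE, BF, DE, DF, EF
  2-simplices (10): ABD, ABE, ABF, ADE, ADF, AEF, BDE, BDF, BEF, DEF
  3-simplices (5): ABDE, ABDF, ABEF, ADEF, BDEF

giving chain groups C_0 ≅ Z^5, C_1 ≅ Z^10, C_2 ≅ Z^10, C_3 ≅ Z^5.

∂_1: C_1 → C_0 maps an edge to its endpoints' difference, ∂[p,q] = q − p.
The resulting 5×10 matrix has rank 4, and its Smith normal form has invariant factors (1,1,1,1).

Boundary ∂_2: C_2 → C_1 maps a triangle to the signed sum of its edges. For instance
  ∂ADF = DF − AF + AD,
  ∂ABF = BF − AF + AB.
As a 10×10 matrix over Z this has rank 6, with invariant factors (1,1,1,1,1,1).

∂_3: C_3 → C_2 sends each 3-simplex σ to the alternating sum Σ_i (−1)^i (σ with its i-th vertex removed). For instance
  ∂ADEF = DEF − AEF + ADF − ADE,
  ∂ABDE = BDE − ADE + ABE − ABD.
The 10×5 boundary matrix has rank 4 and Smith normal form diag(1,1,1,1).

Reading off H_k = ker ∂_k / im ∂_{k+1}:

  H_0: rank C_0 − rank ∂_1 = 5 − 4 = 1, and the invariant factors of ∂_1 are all 1, so H_0 ≅ Z.

H_0 ≅ Z.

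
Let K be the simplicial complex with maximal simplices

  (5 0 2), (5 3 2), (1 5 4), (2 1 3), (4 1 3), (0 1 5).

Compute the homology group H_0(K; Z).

H_0 ≅ Z.

Take the total order 0 < 1 < 2 < 3 < 4 < 5 on the vertex set. Then K (dimension 2) consists of the simplices:

  0-simplices (6): [0], [1], [2], [3], [4], [5]
  1-simplices (12): [0,1], [0,2], [0,5], [1,2], [1,3], [1,4], [1,5], [2,3], [2,5], [3,4], [3,5], [4,5]
  2-simplices (6): [0,1,5], [0,2,5], [1,2,3], [1,3,4], [1,4,5], [2,3,5]

giving chain groups C_0 ≅ Z^6, C_1 ≅ Z^12, C_2 ≅ Z^6.

∂_1: C_1 → C_0 maps an edge to its endpoints' difference, ∂[p,q] = q − p. For instance
  ∂[3,4] = [4] − [3].
The resulting 6×12 matrix has rank 5, and its Smith normal form has invariant factors (1,1,1,1,1).

The boundary map ∂_2: C_2 → C_1 maps a triangle to the signed sum of its edges. For instance
  ∂[1,3,4] = [3,4] − [1,4] + [1,3],
  ∂[0,2,5] = [2,5] − [0,5] + [0,2].
As a 12×6 matrix over Z this has rank 6, with invariant factors (1,1,1,1,1,1).

Now H_k = ker ∂_k / im ∂_{k+1}, so:

  H_0: rank C_0 − rank ∂_1 = 6 − 5 = 1, and the invariant factors of ∂_1 are all 1, so H_0 ≅ Z.

(K is a triangulation of the cylinder S^1 x I.)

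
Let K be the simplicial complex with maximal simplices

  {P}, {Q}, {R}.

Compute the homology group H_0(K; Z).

Fix the vertex order P < Q < R and write every simplex with vertices in increasing order. Then dim K = 0 and the simplices of K are:

  0-simplices (3): P, Q, R

Hence C_0 ≅ Z^3.

Now H_k = ker ∂_k / im ∂_{k+1}, so:

  H_0: rank C_0 − rank ∂_1 = 3 − 0 = 3, and there is no ∂_1, so H_0 ≅ Z^3.

H_0 = Z^3.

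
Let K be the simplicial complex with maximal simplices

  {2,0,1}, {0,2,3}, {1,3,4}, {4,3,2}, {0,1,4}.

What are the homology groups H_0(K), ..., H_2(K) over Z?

H_0 = Z,  H_1 = Z,  H_2 = 0.

Order the vertices as 0 < 1 < 2 < 3 < 4. Listing each simplex with vertices in this order, K has dimension 2 with simplices:

  0-simplices (5): [0], [1], [2], [3], [4]
  1-simplices (10): [0,1], [0,2], [0,3], [0,4], [1,2], [1,3], [1,4], [2,3], [2,4], [3,4]
  2-simplices (5): [0,1,2], [0,1,4], [0,2,3], [1,3,4], [2,3,4]

Hence C_0 ≅ Z^5, C_1 ≅ Z^10, C_2 ≅ Z^5.

Boundary ∂_1: C_1 → C_0 maps an edge to its endpoints' difference, ∂[p,q] = q − p. For instance
  ∂[3,4] = [4] − [3].
The resulting 5×10 matrix has rank 4, and its Smith normal form has invariant factors (1,1,1,1).

∂_2: C_2 → C_1 maps a triangle to the signed sum of its edges. For instance
  ∂[2,3,4] = [3,4] − [2,4] + [2,3],
  ∂[0,1,4] = [1,4] − [0,4] + [0,1].
This gives a 10×5 integer matrix of rank 5; reducing to Smith normal form yields diagonal entries (1,1,1,1,1).

Reading off H_k = ker ∂_k / im ∂_{k+1}:

  H_0: rank C_0 − rank ∂_1 = 5 − 4 = 1, and the invariant factors of ∂_1 are all 1, so H_0 ≅ Z.
  H_1: rank ker ∂_1 − rank ∂_2 = (10 − 4) − 5 = 1, and the invariant factors of ∂_2 are all 1, so H_1 ≅ Z.
  H_2: rank ker ∂_2 − rank ∂_3 = (5 − 5) − 0 = 0, and there is no ∂_3, so H_2 ≅ 0.

As a check, the Euler characteristic is 5 − 10 + 5 = 0, which agrees with 1 − 1 + 0 = 0.
(K is a triangulation of the Möbius band.)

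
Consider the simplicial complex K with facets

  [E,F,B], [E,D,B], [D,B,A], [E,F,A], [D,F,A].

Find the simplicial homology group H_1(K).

We work with the vertex ordering A < B < D < E < F. The simplices of K, each written with vertices in increasing order, are:

  0-simplices (5): A, B, D, E, F
  1-simplices (10): AB, AD, AE, AF, BD, BE, BF, DE, DF, EF
  2-simplices (5): ABD, ADF, AEF, BDE, BEF

so the chain groups are C_0 ≅ Z^5, C_1 ≅ Z^10, C_2 ≅ Z^5.

The boundary map ∂_1: C_1 → C_0 maps an edge to its endpoints' difference, ∂[p,q] = q − p.
The resulting 5×10 matrix has rank 4, and its Smith normal form has invariant factors (1,1,1,1).

Boundary ∂_2: C_2 → C_1 sends each 2-simplex [p,q,r] to [q,r] − [p,r] + [p,q]. For instance
  ∂ADF = DF − AF + AD,
  ∂BDE = DE − BE + BD.
As a 10×5 matrix over Z this has rank 5, with invariant factors (1,1,1,1,1).

Reading off H_k = ker ∂_k / im ∂_{k+1}:

  H_1: rank ker ∂_1 − rank ∂_2 = (10 − 4) − 5 = 1, and the invariant factors of ∂_2 are all 1, so H_1 ≅ Z.

H_1 = Z.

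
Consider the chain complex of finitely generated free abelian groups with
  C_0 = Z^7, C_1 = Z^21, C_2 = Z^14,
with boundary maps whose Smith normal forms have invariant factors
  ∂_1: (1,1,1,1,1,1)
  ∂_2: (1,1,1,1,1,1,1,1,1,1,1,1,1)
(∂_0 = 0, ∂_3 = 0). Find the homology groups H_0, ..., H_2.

H_0: b_0 = 7 − 0 − 6 = 1; torsion from ∂_1 factors > 1: none. So H_0 ≅ Z.
H_1: b_1 = 21 − 6 − 13 = 2; torsion from ∂_2 factors > 1: none. So H_1 ≅ Z^2.
H_2: b_2 = 14 − 13 − 0 = 1; torsion from ∂_3 factors > 1: none. So H_2 ≅ Z.

H_0 ≅ Z,  H_1 ≅ Z^2,  H_2 ≅ Z.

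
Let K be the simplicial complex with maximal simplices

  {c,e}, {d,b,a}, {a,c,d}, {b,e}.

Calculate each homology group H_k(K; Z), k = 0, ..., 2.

H_0 ≅ Z,  H_1 ≅ Z,  H_2 = 0.

K has 5 vertices, 7 edges, 2 triangles.
rank ∂_0 = 0, rank ∂_1 = 4 ⇒ b_0 = 5 − 0 − 4 = 1; all invariant factors of ∂_1 are 1 so no torsion. So H_0 = Z.
rank ∂_1 = 4, rank ∂_2 = 2 ⇒ b_1 = 7 − 4 − 2 = 1; all invariant factors of ∂_2 are 1 so no torsion. So H_1 = Z.
rank ∂_2 = 2, rank ∂_3 = 0 ⇒ b_2 = 2 − 2 − 0 = 0. So H_2 = 0.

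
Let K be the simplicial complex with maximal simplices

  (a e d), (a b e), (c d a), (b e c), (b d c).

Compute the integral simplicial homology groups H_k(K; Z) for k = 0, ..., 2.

Fix the vertex order a < b < c < d < e and write every simplex with vertices in increasing order. Then dim K = 2 and the simplices of K are:

  0-simplices (5): a, b, c, d, e
  1-simplices (10): ab, ac, ad, ae, bc, bd, be, cd, ce, de
  2-simplices (5): abe, acd, ade, bcd, bce

giving chain groups C_0 ≅ Z^5, C_1 ≅ Z^10, C_2 ≅ Z^5.

∂_1: C_1 → C_0 maps an edge to its endpoints' difference, ∂[p,q] = q − p.
The resulting 5×10 matrix has rank 4, and its Smith normal form has invariant factors (1,1,1,1).

The boundary map ∂_2: C_2 → C_1 maps a triangle to the signed sum of its edges. For instance
  ∂bce = ce − be + bc,
  ∂abe = be − ae + ab.
This gives a 10×5 integer matrix of rank 5; reducing to Smith normal form yields diagonal entries (1,1,1,1,1).

Reading off H_k = ker ∂_k / im ∂_{k+1}:

  H_0: rank C_0 − rank ∂_1 = 5 − 4 = 1, and the invariant factors of ∂_1 are all 1, so H_0 ≅ Z.
  H_1: rank ker ∂_1 − rank ∂_2 = (10 − 4) − 5 = 1, and the invariant factors of ∂_2 are all 1, so H_1 ≅ Z.
  H_2: rank ker ∂_2 − rank ∂_3 = (5 − 5) − 0 = 0, and there is no ∂_3, so H_2 ≅ 0.

As a check, the Euler characteristic is 5 − 10 + 5 = 0, which agrees with 1 − 1 + 0 = 0.
(K is a triangulation of the Möbius band.)

H_0 ≅ Z,  H_1 ≅ Z,  H_2 = 0.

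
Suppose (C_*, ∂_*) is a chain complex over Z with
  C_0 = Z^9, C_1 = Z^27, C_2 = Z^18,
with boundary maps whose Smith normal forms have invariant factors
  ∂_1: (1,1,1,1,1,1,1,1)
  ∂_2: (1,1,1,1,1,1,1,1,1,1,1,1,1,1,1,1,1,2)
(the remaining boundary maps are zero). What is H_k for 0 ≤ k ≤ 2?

H_0: b_0 = 9 − 0 − 8 = 1; torsion from ∂_1 factors > 1: none. So H_0 ≅ Z.
H_1: b_1 = 27 − 8 − 18 = 1; torsion from ∂_2 factors > 1: [2]. So H_1 ≅ Z ⊕ Z/2.
H_2: b_2 = 18 − 18 − 0 = 0; torsion from ∂_3 factors > 1: none. So H_2 ≅ 0.

H_0 ≅ Z,  H_1 ≅ Z ⊕ Z/2,  H_2 = 0.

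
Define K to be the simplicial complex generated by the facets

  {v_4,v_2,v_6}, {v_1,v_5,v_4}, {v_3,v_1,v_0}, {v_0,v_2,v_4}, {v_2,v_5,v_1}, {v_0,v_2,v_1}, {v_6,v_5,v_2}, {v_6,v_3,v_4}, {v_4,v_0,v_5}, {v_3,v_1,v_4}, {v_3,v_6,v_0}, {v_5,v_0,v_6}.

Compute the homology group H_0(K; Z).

H_0 = Z.

Fix the vertex order v_0 < v_1 < v_2 < v_3 < v_4 < v_5 < v_6 and write every simplex with vertices in increasing order. Then dim K = 2 and the simplices of K are:

  0-simplices (7): [v_0], [v_1], [v_2], [v_3], [v_4], [v_5], [v_6]
  1-simplices (18): (18 of them)
  2-simplices (12): (12 of them)

Hence C_0 ≅ Z^7, C_1 ≅ Z^18, C_2 ≅ Z^12.

∂_1: C_1 → C_0 sends each edge [p,q] (with p < q) to q − p. For instance
  ∂[v_3,v_4] = [v_4] − [v_3].
The resulting 7×18 matrix has rank 6, and its Smith normal form has invariant factors (1,1,1,1,1,1).

∂_2: C_2 → C_1 acts by ∂[p,q,r] = [q,r] − [p,r] + [p,q]. For instance
  ∂[v_1,v_2,v_5] = [v_2,v_5] − [v_1,v_5] + [v_1,v_2],
  ∂[v_0,v_5,v_6] = [v_5,v_6] − [v_0,v_6] + [v_0,v_5].
The 18×12 boundary matrix has rank 12 and Smith normal form diag(1,1,1,1,1,1,1,1,1,1,1,2).

From H_k ≅ ker(∂_k) / im(∂_{k+1}) we obtain:

  H_0: rank C_0 − rank ∂_1 = 7 − 6 = 1, and the invariant factors of ∂_1 are all 1, so H_0 ≅ Z.

(K is a triangulation of the real projective plane RP^2.)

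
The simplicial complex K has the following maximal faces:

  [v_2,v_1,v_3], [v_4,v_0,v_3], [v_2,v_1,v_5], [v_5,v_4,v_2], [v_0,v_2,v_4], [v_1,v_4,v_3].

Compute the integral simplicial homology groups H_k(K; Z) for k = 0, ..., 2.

H_0 = Z,  H_1 = Z,  H_2 = 0.

Take the total order v_0 < v_1 < v_2 < v_3 < v_4 < v_5 on the vertex set. Then K (dimension 2) consists of the simplices:

  0-simplices (6): [v_0], [v_1], [v_2], [v_3], [v_4], [v_5]
  1-simplices (12): [v_0,v_2], [v_0,v_3], [v_0,v_4], [v_1,v_2], [v_1,v_3], [v_1,v_4], [v_1,v_5], [v_2,v_3], [v_2,v_4], [v_2,v_5], [v_3,v_4], [v_4,v_5]
  2-simplices (6): [v_0,v_2,v_4], [v_0,v_3,v_4], [v_1,v_2,v_3], [v_1,v_2,v_5], [v_1,v_3,v_4], [v_2,v_4,v_5]

Hence C_0 ≅ Z^6, C_1 ≅ Z^12, C_2 ≅ Z^6.

The boundary map ∂_1: C_1 → C_0 maps an edge to its endpoints' difference, ∂[p,q] = q − p. For instance
  ∂[v_0,v_4] = [v_4] − [v_0].
As a 6×12 matrix over Z this has rank 5, with invariant factors (1,1,1,1,1).

The boundary map ∂_2: C_2 → C_1 sends each 2-simplex [p,q,r] to [q,r] − [p,r] + [p,q]. For instance
  ∂[v_0,v_2,v_4] = [v_2,v_4] − [v_0,v_4] + [v_0,v_2],
  ∂[v_0,v_3,v_4] = [v_3,v_4] − [v_0,v_4] + [v_0,v_3].
The resulting 12×6 matrix has rank 6, and its Smith normal form has invariant factors (1,1,1,1,1,1).

Computing H_k = (kernel of ∂_k) / (image of ∂_{k+1}):

  H_0: rank C_0 − rank ∂_1 = 6 − 5 = 1, and the invariant factors of ∂_1 are all 1, so H_0 ≅ Z.
  H_1: rank ker ∂_1 − rank ∂_2 = (12 − 5) − 6 = 1, and the invariant factors of ∂_2 are all 1, so H_1 ≅ Z.
  H_2: rank ker ∂_2 − rank ∂_3 = (6 − 6) − 0 = 0, and there is no ∂_3, so H_2 ≅ 0.

As a check, the Euler characteristic is 6 − 12 + 6 = 0, which agrees with 1 − 1 + 0 = 0.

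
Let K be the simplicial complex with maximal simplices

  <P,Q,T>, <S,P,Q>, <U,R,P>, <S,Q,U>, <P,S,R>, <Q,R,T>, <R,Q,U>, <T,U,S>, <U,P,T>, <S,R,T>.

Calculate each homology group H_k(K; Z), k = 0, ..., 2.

We work with the vertex ordering P < Q < R < S < T < U. The simplices of K, each written with vertices in increasing order, are:

  0-simplices (6): P, Q, R, S, T, U
  1-simplices (15): PQ, PR, PS, PT, PU, QR, QS, QT, QU, RS, RT, RU, ST, SU, TU
  2-simplices (10): PQS, PQT, PRS, PRU, PTU, QRT, QRU, QSU, RST, STU

Hence C_0 ≅ Z^6, C_1 ≅ Z^15, C_2 ≅ Z^10.

∂_1: C_1 → C_0 maps an edge to its endpoints' difference, ∂[p,q] = q − p.
The resulting 6×15 matrix has rank 5, and its Smith normal form has invariant factors (1,1,1,1,1).

∂_2: C_2 → C_1 sends each 2-simplex [p,q,r] to [q,r] − [p,r] + [p,q]. For instance
  ∂PRU = RU − PU + PR,
  ∂PRS = RS − PS + PR.
The 15×10 boundary matrix has rank 10 and Smith normal form diag(1,1,1,1,1,1,1,1,1,2).

Reading off H_k = ker ∂_k / im ∂_{k+1}:

  H_0: rank C_0 − rank ∂_1 = 6 − 5 = 1, and the invariant factors of ∂_1 are all 1, so H_0 ≅ Z.
  H_1: rank ker ∂_1 − rank ∂_2 = (15 − 5) − 10 = 0, and ∂_2 has invariant factor 2 > 1, so H_1 ≅ Z/2.
  H_2: rank ker ∂_2 − rank ∂_3 = (10 − 10) − 0 = 0, and there is no ∂_3, so H_2 ≅ 0.

H_0 = Z,  H_1 = Z/2,  H_2 = 0.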